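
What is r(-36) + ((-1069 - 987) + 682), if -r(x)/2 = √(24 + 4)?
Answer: -1374 - 4*√7 ≈ -1384.6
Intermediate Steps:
r(x) = -4*√7 (r(x) = -2*√(24 + 4) = -4*√7)
r(-36) + ((-1069 - 987) + 682) = -4*√7 + ((-1069 - 987) + 682) = -4*√7 + (-2056 + 682) = -4*√7 - 1374 = -1374 - 4*√7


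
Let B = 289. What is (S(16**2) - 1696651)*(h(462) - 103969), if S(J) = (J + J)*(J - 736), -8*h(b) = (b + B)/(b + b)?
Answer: 1492819771033189/7392 ≈ 2.0195e+11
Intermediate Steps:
h(b) = -(289 + b)/(16*b) (h(b) = -(b + 289)/(8*(b + b)) = -(289 + b)/(8*(2*b)) = -(289 + b)*1/(2*b)/8 = -(289 + b)/(16*b))
S(J) = 2*J*(-736 + J) (S(J) = (2*J)*(-736 + J) = 2*J*(-736 + J))
(S(16**2) - 1696651)*(h(462) - 103969) = (2*16**2*(-736 + 16**2) - 1696651)*((1/16)*(-289 - 1*462)/462 - 103969) = (2*256*(-736 + 256) - 1696651)*((1/16)*(1/462)*(-289 - 462) - 103969) = (2*256*(-480) - 1696651)*((1/16)*(1/462)*(-751) - 103969) = (-245760 - 1696651)*(-751/7392 - 103969) = -1942411*(-768539599/7392) = 1492819771033189/7392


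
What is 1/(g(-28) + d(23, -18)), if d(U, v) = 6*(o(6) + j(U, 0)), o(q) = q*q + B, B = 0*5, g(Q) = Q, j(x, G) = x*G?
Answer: 1/188 ≈ 0.0053191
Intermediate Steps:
j(x, G) = G*x
B = 0
o(q) = q² (o(q) = q*q + 0 = q² + 0 = q²)
d(U, v) = 216 (d(U, v) = 6*(6² + 0*U) = 6*(36 + 0) = 6*36 = 216)
1/(g(-28) + d(23, -18)) = 1/(-28 + 216) = 1/188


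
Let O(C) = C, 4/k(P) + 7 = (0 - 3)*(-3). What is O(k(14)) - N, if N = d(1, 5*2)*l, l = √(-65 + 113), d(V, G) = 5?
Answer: 2 - 20*√3 ≈ -32.641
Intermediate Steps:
k(P) = 2 (k(P) = 4/(-7 + (0 - 3)*(-3)) = 4/(-7 - 3*(-3)) = 4/(-7 + 9) = 4/2 = 4*(½) = 2)
l = 4*√3 (l = √48 = 4*√3 ≈ 6.9282)
N = 20*√3 (N = 5*(4*√3) = 20*√3 ≈ 34.641)
O(k(14)) - N = 2 - 20*√3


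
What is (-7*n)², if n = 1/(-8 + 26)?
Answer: 49/324 ≈ 0.15123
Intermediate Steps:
n = 1/18 ≈ 0.055556
(-7*n)² = (-7*1/18)² = (-7/18)² = 49/324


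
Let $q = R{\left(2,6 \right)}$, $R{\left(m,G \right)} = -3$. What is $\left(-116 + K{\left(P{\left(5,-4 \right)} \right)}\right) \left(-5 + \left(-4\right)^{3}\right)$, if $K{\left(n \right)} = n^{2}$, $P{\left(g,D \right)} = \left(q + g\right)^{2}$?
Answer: $6900$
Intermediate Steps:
$q = -3$
$P{\left(g,D \right)} = \left(-3 + g\right)^{2}$
$\left(-116 + K{\left(P{\left(5,-4 \right)} \right)}\right) \left(-5 + \left(-4\right)^{3}\right) = \left(-116 + \left(\left(-3 + 5\right)^{2}\right)^{2}\right) \left(-5 + \left(-4\right)^{3}\right) = \left(-116 + \left(2^{2}\right)^{2}\right) \left(-5 - 64\right) = \left(-116 + 4^{2}\right) \left(-69\right) = \left(-116 + 16\right) \left(-69\right) = \left(-100\right) \left(-69\right) = 6900$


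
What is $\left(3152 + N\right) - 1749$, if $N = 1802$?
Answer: $3205$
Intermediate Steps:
$\left(3152 + N\right) - 1749 = \left(3152 + 1802\right) - 1749 = 4954 - 1749 = 3205$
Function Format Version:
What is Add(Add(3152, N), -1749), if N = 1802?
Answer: 3205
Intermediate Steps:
Add(Add(3152, N), -1749) = Add(Add(3152, 1802), -1749) = Add(4954, -1749) = 3205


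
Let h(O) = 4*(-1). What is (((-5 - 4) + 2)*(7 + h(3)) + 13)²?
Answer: 64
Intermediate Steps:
h(O) = -4
(((-5 - 4) + 2)*(7 + h(3)) + 13)² = (((-5 - 4) + 2)*(7 - 4) + 13)² = ((-9 + 2)*3 + 13)² = (-7*3 + 13)² = (-21 + 13)² = (-8)² = 64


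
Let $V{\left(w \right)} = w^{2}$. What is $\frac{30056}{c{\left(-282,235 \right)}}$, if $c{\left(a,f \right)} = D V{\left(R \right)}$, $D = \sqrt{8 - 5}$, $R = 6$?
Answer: $\frac{7514 \sqrt{3}}{27} \approx 482.02$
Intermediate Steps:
$D = \sqrt{3} \approx 1.732$
$c{\left(a,f \right)} = 36 \sqrt{3}$ ($c{\left(a,f \right)} = \sqrt{3} \cdot 6^{2} = \sqrt{3} \cdot 36 = 36 \sqrt{3}$)
$\frac{30056}{c{\left(-282,235 \right)}} = \frac{30056}{36 \sqrt{3}} = 30056 \frac{\sqrt{3}}{108} = \frac{7514 \sqrt{3}}{27}$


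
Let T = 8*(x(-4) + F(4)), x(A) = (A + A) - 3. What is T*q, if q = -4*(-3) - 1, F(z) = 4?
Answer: -616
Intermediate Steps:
x(A) = -3 + 2*A (x(A) = 2*A - 3 = -3 + 2*A)
T = -56 (T = 8*((-3 + 2*(-4)) + 4) = 8*((-3 - 8) + 4) = 8*(-11 + 4) = 8*(-7) = -56)
q = 11 (q = 12 - 1 = 11)
T*q = -56*11 = -616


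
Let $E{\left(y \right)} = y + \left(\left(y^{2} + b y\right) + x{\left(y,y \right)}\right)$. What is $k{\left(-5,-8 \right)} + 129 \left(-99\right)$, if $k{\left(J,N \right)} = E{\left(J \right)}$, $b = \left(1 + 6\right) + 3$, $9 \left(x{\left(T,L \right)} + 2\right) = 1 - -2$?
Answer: $- \frac{38408}{3} \approx -12803.0$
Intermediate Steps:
$x{\left(T,L \right)} = - \frac{5}{3}$ ($x{\left(T,L \right)} = -2 + \frac{1 - -2}{9} = -2 + \frac{1 + 2}{9} = -2 + \frac{1}{9} \cdot 3 = -2 + \frac{1}{3} = - \frac{5}{3}$)
$b = 10$ ($b = 7 + 3 = 10$)
$E{\left(y \right)} = - \frac{5}{3} + y^{2} + 11 y$ ($E{\left(y \right)} = y - \left(\frac{5}{3} - y^{2} - 10 y\right) = y + \left(- \frac{5}{3} + y^{2} + 10 y\right) = - \frac{5}{3} + y^{2} + 11 y$)
$k{\left(J,N \right)} = - \frac{5}{3} + J^{2} + 11 J$
$k{\left(-5,-8 \right)} + 129 \left(-99\right) = \left(- \frac{5}{3} + \left(-5\right)^{2} + 11 \left(-5\right)\right) + 129 \left(-99\right) = \left(- \frac{5}{3} + 25 - 55\right) - 12771 = - \frac{95}{3} - 12771 = - \frac{38408}{3}$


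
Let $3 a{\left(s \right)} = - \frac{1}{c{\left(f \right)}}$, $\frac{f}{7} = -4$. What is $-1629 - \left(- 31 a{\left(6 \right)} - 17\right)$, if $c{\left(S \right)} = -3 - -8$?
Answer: $- \frac{24211}{15} \approx -1614.1$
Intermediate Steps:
$f = -28$ ($f = 7 \left(-4\right) = -28$)
$c{\left(S \right)} = 5$ ($c{\left(S \right)} = -3 + 8 = 5$)
$a{\left(s \right)} = - \frac{1}{15}$ ($a{\left(s \right)} = \frac{\left(-1\right) \frac{1}{5}}{3} = \frac{1}{3} \left(- \frac{1}{5}\right) = - \frac{1}{15}$)
$-1629 - \left(- 31 a{\left(6 \right)} - 17\right) = -1629 - \left(\left(-31\right) \left(- \frac{1}{15}\right) - 17\right) = -1629 - \left(\frac{31}{15} - 17\right) = -1629 - - \frac{224}{15} = -1629 + \frac{224}{15} = - \frac{24211}{15}$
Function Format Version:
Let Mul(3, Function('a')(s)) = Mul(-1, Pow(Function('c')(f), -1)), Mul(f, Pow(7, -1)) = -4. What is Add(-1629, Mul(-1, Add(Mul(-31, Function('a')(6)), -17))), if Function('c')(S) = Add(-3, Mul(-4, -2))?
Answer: Rational(-24211, 15) ≈ -1614.1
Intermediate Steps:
f = -28 (f = Mul(7, -4) = -28)
Function('c')(S) = 5 (Function('c')(S) = Add(-3, 8) = 5)
Function('a')(s) = Rational(-1, 15) (Function('a')(s) = Mul(Rational(1, 3), Mul(-1, Pow(5, -1))) = Mul(Rational(1, 3), Mul(-1, Rational(1, 5))) = Mul(Rational(1, 3), Rational(-1, 5)) = Rational(-1, 15))
Add(-1629, Mul(-1, Add(Mul(-31, Function('a')(6)), -17))) = Add(-1629, Mul(-1, Add(Mul(-31, Rational(-1, 15)), -17))) = Add(-1629, Mul(-1, Add(Rational(31, 15), -17))) = Add(-1629, Mul(-1, Rational(-224, 15))) = Add(-1629, Rational(224, 15)) = Rational(-24211, 15)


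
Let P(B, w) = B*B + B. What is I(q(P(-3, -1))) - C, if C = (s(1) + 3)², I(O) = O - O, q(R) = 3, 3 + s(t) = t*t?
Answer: -1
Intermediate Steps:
s(t) = -3 + t² (s(t) = -3 + t*t = -3 + t²)
P(B, w) = B + B² (P(B, w) = B² + B = B + B²)
I(O) = 0
C = 1 (C = ((-3 + 1²) + 3)² = ((-3 + 1) + 3)² = (-2 + 3)² = 1² = 1)
I(q(P(-3, -1))) - C = 0 - 1*1 = 0 - 1 = -1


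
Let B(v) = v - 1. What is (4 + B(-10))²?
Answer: 49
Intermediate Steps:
B(v) = -1 + v
(4 + B(-10))² = (4 + (-1 - 10))² = (4 - 11)² = (-7)² = 49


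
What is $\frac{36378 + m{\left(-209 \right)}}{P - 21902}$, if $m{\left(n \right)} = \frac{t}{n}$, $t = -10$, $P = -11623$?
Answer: $- \frac{7603012}{7006725} \approx -1.0851$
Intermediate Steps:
$m{\left(n \right)} = - \frac{10}{n}$
$\frac{36378 + m{\left(-209 \right)}}{P - 21902} = \frac{36378 - \frac{10}{-209}}{-11623 - 21902} = \frac{36378 - - \frac{10}{209}}{-33525} = \left(36378 + \frac{10}{209}\right) \left(- \frac{1}{33525}\right) = \frac{7603012}{209} \left(- \frac{1}{33525}\right) = - \frac{7603012}{7006725}$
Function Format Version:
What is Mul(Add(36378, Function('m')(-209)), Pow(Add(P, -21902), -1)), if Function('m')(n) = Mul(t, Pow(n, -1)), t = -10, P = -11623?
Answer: Rational(-7603012, 7006725) ≈ -1.0851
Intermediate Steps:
Function('m')(n) = Mul(-10, Pow(n, -1))
Mul(Add(36378, Function('m')(-209)), Pow(Add(P, -21902), -1)) = Mul(Add(36378, Mul(-10, Pow(-209, -1))), Pow(Add(-11623, -21902), -1)) = Mul(Add(36378, Mul(-10, Rational(-1, 209))), Pow(-33525, -1)) = Mul(Add(36378, Rational(10, 209)), Rational(-1, 33525)) = Mul(Rational(7603012, 209), Rational(-1, 33525)) = Rational(-7603012, 7006725)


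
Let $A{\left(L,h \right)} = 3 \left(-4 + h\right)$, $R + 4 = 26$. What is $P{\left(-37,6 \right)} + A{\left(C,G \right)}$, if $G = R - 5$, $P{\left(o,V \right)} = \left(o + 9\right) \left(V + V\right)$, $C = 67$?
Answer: $-297$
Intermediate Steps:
$R = 22$ ($R = -4 + 26 = 22$)
$P{\left(o,V \right)} = 2 V \left(9 + o\right)$ ($P{\left(o,V \right)} = \left(9 + o\right) 2 V = 2 V \left(9 + o\right)$)
$G = 17$ ($G = 22 - 5 = 17$)
$A{\left(L,h \right)} = -12 + 3 h$
$P{\left(-37,6 \right)} + A{\left(C,G \right)} = 2 \cdot 6 \left(9 - 37\right) + \left(-12 + 3 \cdot 17\right) = 2 \cdot 6 \left(-28\right) + \left(-12 + 51\right) = -336 + 39 = -297$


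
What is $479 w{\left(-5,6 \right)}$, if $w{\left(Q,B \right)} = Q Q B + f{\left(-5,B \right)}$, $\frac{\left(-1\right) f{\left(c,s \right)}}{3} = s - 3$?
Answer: $67539$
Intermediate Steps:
$f{\left(c,s \right)} = 9 - 3 s$ ($f{\left(c,s \right)} = - 3 \left(s - 3\right) = - 3 \left(-3 + s\right) = 9 - 3 s$)
$w{\left(Q,B \right)} = 9 - 3 B + B Q^{2}$ ($w{\left(Q,B \right)} = Q Q B - \left(-9 + 3 B\right) = Q^{2} B - \left(-9 + 3 B\right) = B Q^{2} - \left(-9 + 3 B\right) = 9 - 3 B + B Q^{2}$)
$479 w{\left(-5,6 \right)} = 479 \left(9 - 18 + 6 \left(-5\right)^{2}\right) = 479 \left(9 - 18 + 6 \cdot 25\right) = 479 \left(9 - 18 + 150\right) = 479 \cdot 141 = 67539$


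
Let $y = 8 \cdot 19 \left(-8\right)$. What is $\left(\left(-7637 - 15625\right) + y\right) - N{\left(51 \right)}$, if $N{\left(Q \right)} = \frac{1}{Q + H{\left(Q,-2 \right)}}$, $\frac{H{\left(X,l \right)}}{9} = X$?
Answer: $- \frac{12483781}{510} \approx -24478.0$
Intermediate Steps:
$y = -1216$ ($y = 152 \left(-8\right) = -1216$)
$H{\left(X,l \right)} = 9 X$
$N{\left(Q \right)} = \frac{1}{10 Q}$ ($N{\left(Q \right)} = \frac{1}{Q + 9 Q} = \frac{1}{10 Q}$)
$\left(\left(-7637 - 15625\right) + y\right) - N{\left(51 \right)} = \left(\left(-7637 - 15625\right) - 1216\right) - \frac{1}{10 \cdot 51} = \left(-23262 - 1216\right) - \frac{1}{10} \cdot \frac{1}{51} = -24478 - \frac{1}{510} = - \frac{12483781}{510}$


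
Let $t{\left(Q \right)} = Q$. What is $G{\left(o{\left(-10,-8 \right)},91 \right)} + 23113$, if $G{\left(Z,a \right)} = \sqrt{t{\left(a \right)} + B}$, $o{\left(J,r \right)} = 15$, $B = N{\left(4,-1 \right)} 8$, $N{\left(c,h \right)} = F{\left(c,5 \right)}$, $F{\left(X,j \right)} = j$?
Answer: $23113 + \sqrt{131} \approx 23124.0$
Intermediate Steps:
$N{\left(c,h \right)} = 5$
$B = 40$ ($B = 5 \cdot 8 = 40$)
$G{\left(Z,a \right)} = \sqrt{40 + a}$ ($G{\left(Z,a \right)} = \sqrt{a + 40} = \sqrt{40 + a}$)
$G{\left(o{\left(-10,-8 \right)},91 \right)} + 23113 = \sqrt{40 + 91} + 23113 = \sqrt{131} + 23113 = 23113 + \sqrt{131}$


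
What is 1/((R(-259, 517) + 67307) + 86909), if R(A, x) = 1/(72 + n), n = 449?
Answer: 521/80346537 ≈ 6.4844e-6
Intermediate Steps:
R(A, x) = 1/521 (R(A, x) = 1/(72 + 449) = 1/521)
1/((R(-259, 517) + 67307) + 86909) = 1/((1/521 + 67307) + 86909) = 1/(35066948/521 + 86909) = 1/(80346537/521) = 521/80346537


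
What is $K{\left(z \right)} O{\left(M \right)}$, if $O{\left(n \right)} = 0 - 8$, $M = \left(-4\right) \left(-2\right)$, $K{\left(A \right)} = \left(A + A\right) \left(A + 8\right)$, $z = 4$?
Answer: $-768$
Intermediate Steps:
$K{\left(A \right)} = 2 A \left(8 + A\right)$
$M = 8$
$O{\left(n \right)} = -8$ ($O{\left(n \right)} = 0 - 8 = -8$)
$K{\left(z \right)} O{\left(M \right)} = 2 \cdot 4 \left(8 + 4\right) \left(-8\right) = 2 \cdot 4 \cdot 12 \left(-8\right) = 96 \left(-8\right) = -768$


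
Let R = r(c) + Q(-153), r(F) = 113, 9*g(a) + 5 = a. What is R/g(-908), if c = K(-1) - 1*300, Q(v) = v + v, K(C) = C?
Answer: 1737/913 ≈ 1.9025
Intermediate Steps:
Q(v) = 2*v
g(a) = -5/9 + a/9
c = -301 (c = -1 - 1*300 = -1 - 300 = -301)
R = -193 (R = 113 + 2*(-153) = 113 - 306 = -193)
R/g(-908) = -193/(-5/9 + (⅑)*(-908)) = -193/(-5/9 - 908/9) = -193/(-913/9) = -193*(-9/913) = 1737/913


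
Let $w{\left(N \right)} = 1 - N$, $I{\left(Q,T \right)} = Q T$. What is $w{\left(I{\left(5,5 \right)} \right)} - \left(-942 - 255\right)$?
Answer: $1173$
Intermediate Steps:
$w{\left(I{\left(5,5 \right)} \right)} - \left(-942 - 255\right) = \left(1 - 5 \cdot 5\right) - \left(-942 - 255\right) = \left(1 - 25\right) - \left(-942 - 255\right) = \left(1 - 25\right) - -1197 = -24 + 1197 = 1173$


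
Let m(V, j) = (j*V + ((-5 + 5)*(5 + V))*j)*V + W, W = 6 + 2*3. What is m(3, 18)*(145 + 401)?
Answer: 95004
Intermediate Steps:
W = 12 (W = 6 + 6 = 12)
m(V, j) = 12 + j*V² (m(V, j) = (j*V + ((-5 + 5)*(5 + V))*j)*V + 12 = (V*j + (0*(5 + V))*j)*V + 12 = (V*j + 0*j)*V + 12 = (V*j + 0)*V + 12 = (V*j)*V + 12 = j*V² + 12 = 12 + j*V²)
m(3, 18)*(145 + 401) = (12 + 18*3²)*(145 + 401) = (12 + 18*9)*546 = (12 + 162)*546 = 174*546 = 95004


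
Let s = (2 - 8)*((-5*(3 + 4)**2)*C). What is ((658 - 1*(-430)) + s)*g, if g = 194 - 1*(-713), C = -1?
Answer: -346474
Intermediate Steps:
g = 907 (g = 194 + 713 = 907)
s = -1470 (s = (2 - 8)*(-5*(3 + 4)**2*(-1)) = -6*(-5*7**2)*(-1) = -6*(-5*49)*(-1) = -(-1470)*(-1) = -6*245 = -1470)
((658 - 1*(-430)) + s)*g = ((658 - 1*(-430)) - 1470)*907 = ((658 + 430) - 1470)*907 = (1088 - 1470)*907 = -382*907 = -346474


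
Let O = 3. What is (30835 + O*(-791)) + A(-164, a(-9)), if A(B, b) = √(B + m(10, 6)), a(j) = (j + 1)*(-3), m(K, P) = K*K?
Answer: 28462 + 8*I ≈ 28462.0 + 8.0*I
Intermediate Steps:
m(K, P) = K²
a(j) = -3 - 3*j (a(j) = (1 + j)*(-3) = -3 - 3*j)
A(B, b) = √(100 + B) (A(B, b) = √(B + 10²) = √(B + 100) = √(100 + B))
(30835 + O*(-791)) + A(-164, a(-9)) = (30835 + 3*(-791)) + √(100 - 164) = (30835 - 2373) + √(-64) = 28462 + 8*I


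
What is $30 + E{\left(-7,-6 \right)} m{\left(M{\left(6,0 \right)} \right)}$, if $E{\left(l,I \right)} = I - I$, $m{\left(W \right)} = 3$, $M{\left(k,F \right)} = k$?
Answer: $30$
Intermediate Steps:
$E{\left(l,I \right)} = 0$
$30 + E{\left(-7,-6 \right)} m{\left(M{\left(6,0 \right)} \right)} = 30 + 0 \cdot 3 = 30 + 0 = 30$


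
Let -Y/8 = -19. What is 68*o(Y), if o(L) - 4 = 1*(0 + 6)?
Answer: 680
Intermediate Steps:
Y = 152 (Y = -8*(-19) = 152)
o(L) = 10 (o(L) = 4 + 1*(0 + 6) = 4 + 1*6 = 4 + 6 = 10)
68*o(Y) = 68*10 = 680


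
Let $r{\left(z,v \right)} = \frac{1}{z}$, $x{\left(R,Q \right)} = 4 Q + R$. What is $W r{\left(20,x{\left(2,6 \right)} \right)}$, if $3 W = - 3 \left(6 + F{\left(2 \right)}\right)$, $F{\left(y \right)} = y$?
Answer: $- \frac{2}{5} \approx -0.4$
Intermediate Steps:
$x{\left(R,Q \right)} = R + 4 Q$
$W = -8$ ($W = \frac{\left(-3\right) \left(6 + 2\right)}{3} = \frac{\left(-3\right) 8}{3} = \frac{1}{3} \left(-24\right) = -8$)
$W r{\left(20,x{\left(2,6 \right)} \right)} = - \frac{8}{20} = \left(-8\right) \frac{1}{20} = - \frac{2}{5}$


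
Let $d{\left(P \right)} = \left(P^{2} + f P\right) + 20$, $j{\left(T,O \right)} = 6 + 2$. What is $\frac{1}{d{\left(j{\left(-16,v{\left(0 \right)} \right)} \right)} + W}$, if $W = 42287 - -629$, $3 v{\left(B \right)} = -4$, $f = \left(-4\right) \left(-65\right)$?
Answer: $\frac{1}{45080} \approx 2.2183 \cdot 10^{-5}$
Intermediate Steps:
$f = 260$
$v{\left(B \right)} = - \frac{4}{3}$ ($v{\left(B \right)} = \frac{1}{3} \left(-4\right) = - \frac{4}{3}$)
$j{\left(T,O \right)} = 8$
$d{\left(P \right)} = 20 + P^{2} + 260 P$ ($d{\left(P \right)} = \left(P^{2} + 260 P\right) + 20 = 20 + P^{2} + 260 P$)
$W = 42916$ ($W = 42287 + 629 = 42916$)
$\frac{1}{d{\left(j{\left(-16,v{\left(0 \right)} \right)} \right)} + W} = \frac{1}{\left(20 + 8^{2} + 260 \cdot 8\right) + 42916} = \frac{1}{\left(20 + 64 + 2080\right) + 42916} = \frac{1}{2164 + 42916} = \frac{1}{45080}$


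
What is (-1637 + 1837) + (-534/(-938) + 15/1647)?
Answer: 51645128/257481 ≈ 200.58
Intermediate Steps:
(-1637 + 1837) + (-534/(-938) + 15/1647) = 200 + (-534*(-1/938) + 15*(1/1647)) = 200 + (267/469 + 5/549) = 200 + 148928/257481 = 51645128/257481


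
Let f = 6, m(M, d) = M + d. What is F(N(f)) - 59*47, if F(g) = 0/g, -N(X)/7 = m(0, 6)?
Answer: -2773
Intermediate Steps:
N(X) = -42 (N(X) = -7*(0 + 6) = -7*6 = -42)
F(g) = 0
F(N(f)) - 59*47 = 0 - 59*47 = 0 - 2773 = -2773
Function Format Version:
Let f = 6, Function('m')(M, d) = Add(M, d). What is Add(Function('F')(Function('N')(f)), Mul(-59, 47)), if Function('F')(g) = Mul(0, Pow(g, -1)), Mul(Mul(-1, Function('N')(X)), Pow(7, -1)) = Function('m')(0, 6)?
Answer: -2773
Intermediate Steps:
Function('N')(X) = -42 (Function('N')(X) = Mul(-7, Add(0, 6)) = Mul(-7, 6) = -42)
Function('F')(g) = 0
Add(Function('F')(Function('N')(f)), Mul(-59, 47)) = Add(0, Mul(-59, 47)) = Add(0, -2773) = -2773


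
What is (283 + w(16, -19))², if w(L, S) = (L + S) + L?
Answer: 87616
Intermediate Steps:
w(L, S) = S + 2*L
(283 + w(16, -19))² = (283 + (-19 + 2*16))² = (283 + (-19 + 32))² = (283 + 13)² = 296² = 87616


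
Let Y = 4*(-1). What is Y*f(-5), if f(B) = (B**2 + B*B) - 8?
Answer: -168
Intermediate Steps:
f(B) = -8 + 2*B**2 (f(B) = (B**2 + B**2) - 8 = 2*B**2 - 8 = -8 + 2*B**2)
Y = -4
Y*f(-5) = -4*(-8 + 2*(-5)**2) = -4*(-8 + 2*25) = -4*(-8 + 50) = -4*42 = -168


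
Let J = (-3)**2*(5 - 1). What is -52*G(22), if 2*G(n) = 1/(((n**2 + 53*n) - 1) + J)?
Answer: -26/1685 ≈ -0.015430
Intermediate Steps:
J = 36 (J = 9*4 = 36)
G(n) = 1/(2*(35 + n**2 + 53*n)) (G(n) = 1/(2*(((n**2 + 53*n) - 1) + 36)) = 1/(2*((-1 + n**2 + 53*n) + 36)) = 1/(2*(35 + n**2 + 53*n)))
-52*G(22) = -26/(35 + 22**2 + 53*22) = -26/(35 + 484 + 1166) = -26/1685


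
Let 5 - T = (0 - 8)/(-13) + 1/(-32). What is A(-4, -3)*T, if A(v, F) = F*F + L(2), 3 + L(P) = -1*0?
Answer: 5511/208 ≈ 26.495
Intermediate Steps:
L(P) = -3 (L(P) = -3 - 1*0 = -3 + 0 = -3)
T = 1837/416 (T = 5 - ((0 - 8)/(-13) + 1/(-32)) = 5 - (-8*(-1/13) + 1*(-1/32)) = 5 - (8/13 - 1/32) = 5 - 1*243/416 = 5 - 243/416 = 1837/416 ≈ 4.4159)
A(v, F) = -3 + F² (A(v, F) = F*F - 3 = F² - 3 = -3 + F²)
A(-4, -3)*T = (-3 + (-3)²)*(1837/416) = (-3 + 9)*(1837/416) = 6*(1837/416) = 5511/208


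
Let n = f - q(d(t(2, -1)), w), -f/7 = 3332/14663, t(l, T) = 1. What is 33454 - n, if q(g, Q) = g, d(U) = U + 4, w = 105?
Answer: 490632641/14663 ≈ 33461.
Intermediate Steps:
d(U) = 4 + U
f = -23324/14663 ≈ -1.5907
n = -96639/14663 (n = -23324/14663 - (4 + 1) = -23324/14663 - 1*5 = -23324/14663 - 5 = -96639/14663 ≈ -6.5907)
33454 - n = 33454 - 1*(-96639/14663) = 33454 + 96639/14663 = 490632641/14663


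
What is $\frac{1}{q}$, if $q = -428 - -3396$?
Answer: $\frac{1}{2968} \approx 0.00033693$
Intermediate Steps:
$q = 2968$ ($q = -428 + 3396 = 2968$)
$\frac{1}{q} = \frac{1}{2968}$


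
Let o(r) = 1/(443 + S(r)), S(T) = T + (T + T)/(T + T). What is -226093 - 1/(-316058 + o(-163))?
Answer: -20079838665340/88812297 ≈ -2.2609e+5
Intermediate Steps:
S(T) = 1 + T (S(T) = T + (2*T)/((2*T)) = T + (2*T)*(1/(2*T)) = T + 1 = 1 + T)
o(r) = 1/(444 + r) (o(r) = 1/(443 + (1 + r)) = 1/(444 + r))
-226093 - 1/(-316058 + o(-163)) = -226093 - 1/(-316058 + 1/(444 - 163)) = -226093 - 1/(-316058 + 1/281) = -226093 - 1/(-88812297/281) = -226093 - 1*(-281/88812297) = -226093 + 281/88812297 = -20079838665340/88812297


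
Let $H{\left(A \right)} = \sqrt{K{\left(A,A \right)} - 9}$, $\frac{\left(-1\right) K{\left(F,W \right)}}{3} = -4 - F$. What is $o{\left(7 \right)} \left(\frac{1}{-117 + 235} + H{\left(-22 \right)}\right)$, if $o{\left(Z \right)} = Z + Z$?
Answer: $\frac{7}{59} + 42 i \sqrt{7} \approx 0.11864 + 111.12 i$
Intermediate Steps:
$o{\left(Z \right)} = 2 Z$
$K{\left(F,W \right)} = 12 + 3 F$ ($K{\left(F,W \right)} = - 3 \left(-4 - F\right) = 12 + 3 F$)
$H{\left(A \right)} = \sqrt{3 + 3 A}$ ($H{\left(A \right)} = \sqrt{\left(12 + 3 A\right) - 9} = \sqrt{3 + 3 A}$)
$o{\left(7 \right)} \left(\frac{1}{-117 + 235} + H{\left(-22 \right)}\right) = 2 \cdot 7 \left(\frac{1}{-117 + 235} + \sqrt{3 + 3 \left(-22\right)}\right) = 14 \left(\frac{1}{118} + \sqrt{3 - 66}\right) = 14 \left(\frac{1}{118} + \sqrt{-63}\right) = 14 \left(\frac{1}{118} + 3 i \sqrt{7}\right) = \frac{7}{59} + 42 i \sqrt{7}$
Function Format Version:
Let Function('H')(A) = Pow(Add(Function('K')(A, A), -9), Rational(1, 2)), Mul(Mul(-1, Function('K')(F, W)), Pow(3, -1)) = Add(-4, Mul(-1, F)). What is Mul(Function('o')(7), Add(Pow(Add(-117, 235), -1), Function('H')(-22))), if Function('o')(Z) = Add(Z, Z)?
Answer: Add(Rational(7, 59), Mul(42, I, Pow(7, Rational(1, 2)))) ≈ Add(0.11864, Mul(111.12, I))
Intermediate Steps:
Function('o')(Z) = Mul(2, Z)
Function('K')(F, W) = Add(12, Mul(3, F)) (Function('K')(F, W) = Mul(-3, Add(-4, Mul(-1, F))) = Add(12, Mul(3, F)))
Function('H')(A) = Pow(Add(3, Mul(3, A)), Rational(1, 2)) (Function('H')(A) = Pow(Add(Add(12, Mul(3, A)), -9), Rational(1, 2)) = Pow(Add(3, Mul(3, A)), Rational(1, 2)))
Mul(Function('o')(7), Add(Pow(Add(-117, 235), -1), Function('H')(-22))) = Mul(Mul(2, 7), Add(Pow(Add(-117, 235), -1), Pow(Add(3, Mul(3, -22)), Rational(1, 2)))) = Mul(14, Add(Pow(118, -1), Pow(Add(3, -66), Rational(1, 2)))) = Mul(14, Add(Rational(1, 118), Pow(-63, Rational(1, 2)))) = Mul(14, Add(Rational(1, 118), Mul(3, I, Pow(7, Rational(1, 2))))) = Add(Rational(7, 59), Mul(42, I, Pow(7, Rational(1, 2))))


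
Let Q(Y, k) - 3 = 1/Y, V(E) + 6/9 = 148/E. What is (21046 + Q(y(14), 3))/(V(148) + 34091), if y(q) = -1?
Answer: 31572/51137 ≈ 0.61740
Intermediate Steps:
V(E) = -⅔ + 148/E
Q(Y, k) = 3 + 1/Y
(21046 + Q(y(14), 3))/(V(148) + 34091) = (21046 + (3 + 1/(-1)))/((-⅔ + 148/148) + 34091) = (21046 + (3 - 1))/((-⅔ + 148*(1/148)) + 34091) = (21046 + 2)/((-⅔ + 1) + 34091) = 21048/(⅓ + 34091) = 21048/(102274/3) = 21048*(3/102274) = 31572/51137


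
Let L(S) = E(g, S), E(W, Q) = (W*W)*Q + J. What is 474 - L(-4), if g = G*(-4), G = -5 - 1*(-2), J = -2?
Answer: 1052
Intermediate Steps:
G = -3 (G = -5 + 2 = -3)
g = 12 (g = -3*(-4) = 12)
E(W, Q) = -2 + Q*W² (E(W, Q) = (W*W)*Q - 2 = W²*Q - 2 = Q*W² - 2 = -2 + Q*W²)
L(S) = -2 + 144*S (L(S) = -2 + S*12² = -2 + S*144 = -2 + 144*S)
474 - L(-4) = 474 - (-2 + 144*(-4)) = 474 - (-2 - 576) = 474 - 1*(-578) = 474 + 578 = 1052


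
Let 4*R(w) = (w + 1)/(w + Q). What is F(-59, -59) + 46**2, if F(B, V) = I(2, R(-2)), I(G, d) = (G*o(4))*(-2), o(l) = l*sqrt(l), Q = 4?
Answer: 2084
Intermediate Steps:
o(l) = l**(3/2)
R(w) = (1 + w)/(4*(4 + w)) (R(w) = ((w + 1)/(w + 4))/4 = ((1 + w)/(4 + w))/4 = (1 + w)/(4*(4 + w)))
I(G, d) = -16*G (I(G, d) = (G*4**(3/2))*(-2) = (G*8)*(-2) = (8*G)*(-2) = -16*G)
F(B, V) = -32 (F(B, V) = -16*2 = -32)
F(-59, -59) + 46**2 = -32 + 46**2 = -32 + 2116 = 2084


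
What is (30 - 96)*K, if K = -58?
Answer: 3828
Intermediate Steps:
(30 - 96)*K = (30 - 96)*(-58) = -66*(-58) = 3828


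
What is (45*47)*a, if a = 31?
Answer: 65565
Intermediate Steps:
(45*47)*a = (45*47)*31 = 2115*31 = 65565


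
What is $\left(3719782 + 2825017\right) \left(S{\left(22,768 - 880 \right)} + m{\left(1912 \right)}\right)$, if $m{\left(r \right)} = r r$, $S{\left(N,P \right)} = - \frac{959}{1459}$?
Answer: $\frac{34908187740028063}{1459} \approx 2.3926 \cdot 10^{13}$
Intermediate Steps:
$S{\left(N,P \right)} = - \frac{959}{1459}$ ($S{\left(N,P \right)} = \left(-959\right) \frac{1}{1459} = - \frac{959}{1459}$)
$m{\left(r \right)} = r^{2}$
$\left(3719782 + 2825017\right) \left(S{\left(22,768 - 880 \right)} + m{\left(1912 \right)}\right) = \left(3719782 + 2825017\right) \left(- \frac{959}{1459} + 1912^{2}\right) = 6544799 \left(- \frac{959}{1459} + 3655744\right) = 6544799 \cdot \frac{5333729537}{1459} = \frac{34908187740028063}{1459}$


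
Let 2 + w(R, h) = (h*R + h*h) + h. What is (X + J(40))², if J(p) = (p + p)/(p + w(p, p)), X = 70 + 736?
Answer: 1745236513476/2686321 ≈ 6.4968e+5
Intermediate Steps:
X = 806
w(R, h) = -2 + h + h² + R*h (w(R, h) = -2 + ((h*R + h*h) + h) = -2 + ((R*h + h²) + h) = -2 + ((h² + R*h) + h) = -2 + (h + h² + R*h) = -2 + h + h² + R*h)
J(p) = 2*p/(-2 + 2*p + 2*p²) (J(p) = (p + p)/(p + (-2 + p + p² + p*p)) = (2*p)/(p + (-2 + p + p² + p²)) = (2*p)/(p + (-2 + p + 2*p²)) = (2*p)/(-2 + 2*p + 2*p²) = 2*p/(-2 + 2*p + 2*p²))
(X + J(40))² = (806 + 40/(-1 + 40 + 40²))² = (806 + 40/(-1 + 40 + 1600))² = (806 + 40/1639)² = (1321074/1639)² = 1745236513476/2686321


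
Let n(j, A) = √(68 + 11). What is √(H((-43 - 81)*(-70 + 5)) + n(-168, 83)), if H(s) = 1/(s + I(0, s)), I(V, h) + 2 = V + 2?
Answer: √(2015 + 16240900*√79)/4030 ≈ 2.9813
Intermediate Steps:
I(V, h) = V (I(V, h) = -2 + (V + 2) = -2 + (2 + V) = V)
n(j, A) = √79
H(s) = 1/s (H(s) = 1/(s + 0) = 1/s)
√(H((-43 - 81)*(-70 + 5)) + n(-168, 83)) = √(1/((-43 - 81)*(-70 + 5)) + √79) = √(1/(-124*(-65)) + √79) = √(1/8060 + √79)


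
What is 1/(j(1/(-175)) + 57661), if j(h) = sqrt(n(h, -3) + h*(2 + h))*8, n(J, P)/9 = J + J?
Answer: 1765868125/101821722179561 - 1400*I*sqrt(3499)/101821722179561 ≈ 1.7343e-5 - 8.1332e-10*I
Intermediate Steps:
n(J, P) = 18*J (n(J, P) = 9*(J + J) = 9*(2*J) = 18*J)
j(h) = 8*sqrt(18*h + h*(2 + h)) (j(h) = sqrt(18*h + h*(2 + h))*8 = 8*sqrt(18*h + h*(2 + h)))
1/(j(1/(-175)) + 57661) = 1/(8*sqrt((20 + 1/(-175))/(-175)) + 57661) = 1/(8*sqrt(-(20 - 1/175)/175) + 57661) = 1/(8*sqrt(-1/175*3499/175) + 57661) = 1/(8*sqrt(-3499/30625) + 57661) = 1/(8*(I*sqrt(3499)/175) + 57661) = 1/(8*I*sqrt(3499)/175 + 57661) = 1/(57661 + 8*I*sqrt(3499)/175)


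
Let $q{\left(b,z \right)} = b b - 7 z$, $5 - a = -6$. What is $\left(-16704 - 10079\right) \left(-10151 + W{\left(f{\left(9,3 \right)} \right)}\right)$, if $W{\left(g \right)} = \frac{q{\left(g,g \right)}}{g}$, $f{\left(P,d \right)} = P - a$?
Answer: $272115280$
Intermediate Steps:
$a = 11$ ($a = 5 - -6 = 5 + 6 = 11$)
$q{\left(b,z \right)} = b^{2} - 7 z$
$f{\left(P,d \right)} = -11 + P$ ($f{\left(P,d \right)} = P - 11 = -11 + P$)
$W{\left(g \right)} = \frac{g^{2} - 7 g}{g}$
$\left(-16704 - 10079\right) \left(-10151 + W{\left(f{\left(9,3 \right)} \right)}\right) = \left(-16704 - 10079\right) \left(-10151 + \left(-7 + \left(-11 + 9\right)\right)\right) = - 26783 \left(-10151 - 9\right) = \left(-26783\right) \left(-10160\right) = 272115280$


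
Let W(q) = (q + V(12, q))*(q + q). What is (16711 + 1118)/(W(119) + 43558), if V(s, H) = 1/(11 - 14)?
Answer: 53487/215402 ≈ 0.24831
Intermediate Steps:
V(s, H) = -1/3 (V(s, H) = 1/(-3) = -1/3)
W(q) = 2*q*(-1/3 + q) (W(q) = (q - 1/3)*(q + q) = (-1/3 + q)*(2*q) = 2*q*(-1/3 + q))
(16711 + 1118)/(W(119) + 43558) = (16711 + 1118)/((2/3)*119*(-1 + 3*119) + 43558) = 17829/((2/3)*119*(-1 + 357) + 43558) = 17829/((2/3)*119*356 + 43558) = 17829/(84728/3 + 43558) = 17829/(215402/3) = 17829*(3/215402) = 53487/215402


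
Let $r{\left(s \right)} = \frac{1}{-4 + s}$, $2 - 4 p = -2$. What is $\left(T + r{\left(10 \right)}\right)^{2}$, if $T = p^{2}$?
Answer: $\frac{49}{36} \approx 1.3611$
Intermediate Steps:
$p = 1$ ($p = \frac{1}{2} - - \frac{1}{2} = \frac{1}{2} + \frac{1}{2} = 1$)
$T = 1$ ($T = 1^{2} = 1$)
$\left(T + r{\left(10 \right)}\right)^{2} = \left(1 + \frac{1}{-4 + 10}\right)^{2} = \left(1 + \frac{1}{6}\right)^{2} = \left(\frac{7}{6}\right)^{2} = \frac{49}{36}$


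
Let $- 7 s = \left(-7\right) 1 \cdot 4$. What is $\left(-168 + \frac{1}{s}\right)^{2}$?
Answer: $\frac{450241}{16} \approx 28140.0$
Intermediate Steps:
$s = 4$ ($s = - \frac{\left(-7\right) 1 \cdot 4}{7} = - \frac{\left(-7\right) 4}{7} = \left(- \frac{1}{7}\right) \left(-28\right) = 4$)
$\left(-168 + \frac{1}{s}\right)^{2} = \left(-168 + \frac{1}{4}\right)^{2} = \left(- \frac{671}{4}\right)^{2} = \frac{450241}{16}$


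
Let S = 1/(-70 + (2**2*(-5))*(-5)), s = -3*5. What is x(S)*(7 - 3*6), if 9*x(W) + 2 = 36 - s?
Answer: -539/9 ≈ -59.889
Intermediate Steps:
s = -15
S = 1/30 (S = 1/(-70 + (4*(-5))*(-5)) = 1/(-70 - 20*(-5)) = 1/(-70 + 100) = 1/30 ≈ 0.033333)
x(W) = 49/9 (x(W) = -2/9 + (36 - 1*(-15))/9 = -2/9 + (36 + 15)/9 = -2/9 + (1/9)*51 = -2/9 + 17/3 = 49/9)
x(S)*(7 - 3*6) = 49*(7 - 3*6)/9 = 49*(7 - 18)/9 = (49/9)*(-11) = -539/9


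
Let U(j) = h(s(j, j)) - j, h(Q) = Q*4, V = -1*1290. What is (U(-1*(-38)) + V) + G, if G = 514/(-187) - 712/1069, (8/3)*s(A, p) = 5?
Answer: -529309043/399806 ≈ -1323.9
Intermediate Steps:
V = -1290
s(A, p) = 15/8 (s(A, p) = (3/8)*5 = 15/8)
h(Q) = 4*Q
U(j) = 15/2 - j (U(j) = 4*(15/8) - j = 15/2 - j)
G = -682610/199903 (G = 514*(-1/187) - 712*1/1069 = -514/187 - 712/1069 = -682610/199903 ≈ -3.4147)
(U(-1*(-38)) + V) + G = ((15/2 - (-1)*(-38)) - 1290) - 682610/199903 = ((15/2 - 1*38) - 1290) - 682610/199903 = ((15/2 - 38) - 1290) - 682610/199903 = (-61/2 - 1290) - 682610/199903 = -2641/2 - 682610/199903 = -529309043/399806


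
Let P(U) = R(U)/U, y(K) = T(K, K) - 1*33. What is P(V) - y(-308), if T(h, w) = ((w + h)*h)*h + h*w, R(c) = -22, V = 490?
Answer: 14293641274/245 ≈ 5.8341e+7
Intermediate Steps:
T(h, w) = h*w + h**2*(h + w) (T(h, w) = ((h + w)*h)*h + h*w = (h*(h + w))*h + h*w = h**2*(h + w) + h*w = h*w + h**2*(h + w))
y(K) = -33 + K*(K + 2*K**2) (y(K) = K*(K + K**2 + K*K) - 1*33 = K*(K + K**2 + K**2) - 33 = K*(K + 2*K**2) - 33 = -33 + K*(K + 2*K**2))
P(U) = -22/U
P(V) - y(-308) = -22/490 - (-33 + (-308)**2*(1 + 2*(-308))) = -22*1/490 - (-33 + 94864*(1 - 616)) = -11/245 - (-33 + 94864*(-615)) = -11/245 - (-33 - 58341360) = -11/245 - 1*(-58341393) = -11/245 + 58341393 = 14293641274/245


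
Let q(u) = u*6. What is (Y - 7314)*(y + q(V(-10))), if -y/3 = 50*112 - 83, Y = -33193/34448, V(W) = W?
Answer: 4185737203515/34448 ≈ 1.2151e+8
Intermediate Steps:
q(u) = 6*u
Y = -33193/34448 (Y = -33193*1/34448 = -33193/34448 ≈ -0.96357)
y = -16551 (y = -3*(50*112 - 83) = -3*(5600 - 83) = -3*5517 = -16551)
(Y - 7314)*(y + q(V(-10))) = (-33193/34448 - 7314)*(-16551 + 6*(-10)) = -251985865*(-16551 - 60)/34448 = -251985865/34448*(-16611) = 4185737203515/34448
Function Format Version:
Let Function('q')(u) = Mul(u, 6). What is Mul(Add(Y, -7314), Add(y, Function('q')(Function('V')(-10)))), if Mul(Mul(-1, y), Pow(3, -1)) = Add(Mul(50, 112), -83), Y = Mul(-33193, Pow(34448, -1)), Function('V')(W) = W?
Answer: Rational(4185737203515, 34448) ≈ 1.2151e+8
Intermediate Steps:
Function('q')(u) = Mul(6, u)
Y = Rational(-33193, 34448) (Y = Mul(-33193, Rational(1, 34448)) = Rational(-33193, 34448) ≈ -0.96357)
y = -16551 (y = Mul(-3, Add(Mul(50, 112), -83)) = Mul(-3, Add(5600, -83)) = Mul(-3, 5517) = -16551)
Mul(Add(Y, -7314), Add(y, Function('q')(Function('V')(-10)))) = Mul(Add(Rational(-33193, 34448), -7314), Add(-16551, Mul(6, -10))) = Mul(Rational(-251985865, 34448), Add(-16551, -60)) = Mul(Rational(-251985865, 34448), -16611) = Rational(4185737203515, 34448)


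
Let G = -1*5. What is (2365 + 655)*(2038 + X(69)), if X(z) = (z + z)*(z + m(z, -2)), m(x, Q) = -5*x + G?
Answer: -110954800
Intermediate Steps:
G = -5
m(x, Q) = -5 - 5*x (m(x, Q) = -5*x - 5 = -5 - 5*x)
X(z) = 2*z*(-5 - 4*z) (X(z) = (z + z)*(z + (-5 - 5*z)) = (2*z)*(-5 - 4*z) = 2*z*(-5 - 4*z))
(2365 + 655)*(2038 + X(69)) = (2365 + 655)*(2038 - 2*69*(5 + 4*69)) = 3020*(2038 - 2*69*(5 + 276)) = 3020*(2038 - 2*69*281) = 3020*(2038 - 38778) = 3020*(-36740) = -110954800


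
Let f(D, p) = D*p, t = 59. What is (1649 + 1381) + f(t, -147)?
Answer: -5643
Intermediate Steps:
(1649 + 1381) + f(t, -147) = (1649 + 1381) + 59*(-147) = 3030 - 8673 = -5643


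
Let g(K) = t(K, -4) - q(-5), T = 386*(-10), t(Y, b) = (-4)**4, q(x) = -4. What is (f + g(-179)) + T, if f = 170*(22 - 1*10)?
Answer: -1560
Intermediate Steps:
t(Y, b) = 256
T = -3860
f = 2040 (f = 170*(22 - 10) = 170*12 = 2040)
g(K) = 260 (g(K) = 256 - 1*(-4) = 256 + 4 = 260)
(f + g(-179)) + T = (2040 + 260) - 3860 = 2300 - 3860 = -1560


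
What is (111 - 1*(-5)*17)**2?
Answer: 38416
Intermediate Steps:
(111 - 1*(-5)*17)**2 = (111 + 5*17)**2 = (111 + 85)**2 = 196**2 = 38416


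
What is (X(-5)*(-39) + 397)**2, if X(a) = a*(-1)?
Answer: 40804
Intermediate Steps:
X(a) = -a
(X(-5)*(-39) + 397)**2 = (-1*(-5)*(-39) + 397)**2 = (5*(-39) + 397)**2 = (-195 + 397)**2 = 202**2 = 40804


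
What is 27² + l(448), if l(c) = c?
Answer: 1177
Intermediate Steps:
27² + l(448) = 27² + 448 = 729 + 448 = 1177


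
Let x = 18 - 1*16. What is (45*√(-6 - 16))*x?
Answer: 90*I*√22 ≈ 422.14*I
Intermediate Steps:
x = 2 (x = 18 - 16 = 2)
(45*√(-6 - 16))*x = (45*√(-6 - 16))*2 = (45*√(-22))*2 = (45*(I*√22))*2 = (45*I*√22)*2 = 90*I*√22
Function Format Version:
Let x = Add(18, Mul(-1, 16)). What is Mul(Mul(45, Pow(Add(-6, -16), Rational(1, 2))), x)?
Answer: Mul(90, I, Pow(22, Rational(1, 2))) ≈ Mul(422.14, I)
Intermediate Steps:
x = 2 (x = Add(18, -16) = 2)
Mul(Mul(45, Pow(Add(-6, -16), Rational(1, 2))), x) = Mul(Mul(45, Pow(Add(-6, -16), Rational(1, 2))), 2) = Mul(Mul(45, Pow(-22, Rational(1, 2))), 2) = Mul(Mul(45, Mul(I, Pow(22, Rational(1, 2)))), 2) = Mul(Mul(45, I, Pow(22, Rational(1, 2))), 2) = Mul(90, I, Pow(22, Rational(1, 2)))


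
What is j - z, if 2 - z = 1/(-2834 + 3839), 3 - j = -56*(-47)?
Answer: -2644154/1005 ≈ -2631.0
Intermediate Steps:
j = -2629 (j = 3 - (-56)*(-47) = 3 - 1*2632 = 3 - 2632 = -2629)
z = 2009/1005 (z = 2 - 1/(-2834 + 3839) = 2 - 1/1005 = 2009/1005 ≈ 1.9990)
j - z = -2629 - 1*2009/1005 = -2629 - 2009/1005 = -2644154/1005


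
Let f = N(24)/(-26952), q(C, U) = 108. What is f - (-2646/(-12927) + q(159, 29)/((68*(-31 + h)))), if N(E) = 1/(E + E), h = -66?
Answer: -1731069380741/9192409969536 ≈ -0.18832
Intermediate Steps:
N(E) = 1/(2*E)
f = -1/1293696 (f = ((½)/24)/(-26952) = ((½)*(1/24))*(-1/26952) = (1/48)*(-1/26952) = -1/1293696 ≈ -7.7298e-7)
f - (-2646/(-12927) + q(159, 29)/((68*(-31 + h)))) = -1/1293696 - (-2646/(-12927) + 108/((68*(-31 - 66)))) = -1/1293696 - (-2646*(-1/12927) + 108/((68*(-97)))) = -1/1293696 - (882/4309 + 108/(-6596)) = -1/1293696 - (882/4309 + 108*(-1/6596)) = -1/1293696 - (882/4309 - 27/1649) = -1/1293696 - 1*1338075/7105541 = -1/1293696 - 1338075/7105541 = -1731069380741/9192409969536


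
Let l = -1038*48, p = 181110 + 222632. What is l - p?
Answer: -453566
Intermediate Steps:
p = 403742
l = -49824
l - p = -49824 - 1*403742 = -49824 - 403742 = -453566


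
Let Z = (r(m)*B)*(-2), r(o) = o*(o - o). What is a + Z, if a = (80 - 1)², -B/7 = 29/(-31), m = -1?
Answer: 6241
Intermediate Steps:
r(o) = 0 (r(o) = o*0 = 0)
B = 203/31 (B = -203/(-31) = -203*(-1)/31 = -7*(-29/31) = 203/31 ≈ 6.5484)
a = 6241 (a = 79² = 6241)
Z = 0 (Z = (0*(203/31))*(-2) = 0*(-2) = 0)
a + Z = 6241 + 0 = 6241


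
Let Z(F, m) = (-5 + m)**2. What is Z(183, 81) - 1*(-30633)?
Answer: 36409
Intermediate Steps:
Z(183, 81) - 1*(-30633) = (-5 + 81)**2 - 1*(-30633) = 76**2 + 30633 = 5776 + 30633 = 36409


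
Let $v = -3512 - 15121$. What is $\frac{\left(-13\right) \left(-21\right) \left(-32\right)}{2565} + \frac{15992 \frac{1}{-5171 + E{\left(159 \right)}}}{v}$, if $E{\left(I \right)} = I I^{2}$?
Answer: $- \frac{18152032628294}{5329665838935} \approx -3.4058$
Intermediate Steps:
$v = -18633$
$E{\left(I \right)} = I^{3}$
$\frac{\left(-13\right) \left(-21\right) \left(-32\right)}{2565} + \frac{15992 \frac{1}{-5171 + E{\left(159 \right)}}}{v} = \frac{\left(-13\right) \left(-21\right) \left(-32\right)}{2565} + \frac{15992 \frac{1}{-5171 + 159^{3}}}{-18633} = 273 \left(-32\right) \frac{1}{2565} + \frac{15992}{-5171 + 4019679} \left(- \frac{1}{18633}\right) = \left(-8736\right) \frac{1}{2565} + \frac{15992}{4014508} \left(- \frac{1}{18633}\right) = - \frac{2912}{855} + 15992 \cdot \frac{1}{4014508} \left(- \frac{1}{18633}\right) = - \frac{2912}{855} + \frac{3998}{1003627} \left(- \frac{1}{18633}\right) = - \frac{2912}{855} - \frac{3998}{18700581891} = - \frac{18152032628294}{5329665838935}$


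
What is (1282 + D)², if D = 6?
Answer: 1658944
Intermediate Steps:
(1282 + D)² = (1282 + 6)² = 1288² = 1658944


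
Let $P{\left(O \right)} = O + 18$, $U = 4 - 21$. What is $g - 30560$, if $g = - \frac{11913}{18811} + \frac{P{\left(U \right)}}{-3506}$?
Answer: $- \frac{2015515530749}{65951366} \approx -30561.0$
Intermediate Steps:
$U = -17$ ($U = 4 - 21 = -17$)
$P{\left(O \right)} = 18 + O$
$g = - \frac{41785789}{65951366}$ ($g = - \frac{11913}{18811} + \frac{18 - 17}{-3506} = \left(-11913\right) \frac{1}{18811} + 1 \left(- \frac{1}{3506}\right) = - \frac{11913}{18811} - \frac{1}{3506} = - \frac{41785789}{65951366} \approx -0.63358$)
$g - 30560 = - \frac{41785789}{65951366} - 30560 = - \frac{2015515530749}{65951366}$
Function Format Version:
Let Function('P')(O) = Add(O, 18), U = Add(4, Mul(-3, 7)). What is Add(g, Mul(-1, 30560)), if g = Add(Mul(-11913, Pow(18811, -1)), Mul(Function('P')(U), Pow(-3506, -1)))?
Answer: Rational(-2015515530749, 65951366) ≈ -30561.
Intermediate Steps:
U = -17 (U = Add(4, -21) = -17)
Function('P')(O) = Add(18, O)
g = Rational(-41785789, 65951366) (g = Add(Mul(-11913, Pow(18811, -1)), Mul(Add(18, -17), Pow(-3506, -1))) = Add(Mul(-11913, Rational(1, 18811)), Mul(1, Rational(-1, 3506))) = Add(Rational(-11913, 18811), Rational(-1, 3506)) = Rational(-41785789, 65951366) ≈ -0.63358)
Add(g, Mul(-1, 30560)) = Add(Rational(-41785789, 65951366), Mul(-1, 30560)) = Add(Rational(-41785789, 65951366), -30560) = Rational(-2015515530749, 65951366)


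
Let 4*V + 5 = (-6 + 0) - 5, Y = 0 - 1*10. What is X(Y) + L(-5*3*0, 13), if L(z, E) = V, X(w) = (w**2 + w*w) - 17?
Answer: 179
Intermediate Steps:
Y = -10 (Y = 0 - 10 = -10)
X(w) = -17 + 2*w**2 (X(w) = (w**2 + w**2) - 17 = 2*w**2 - 17 = -17 + 2*w**2)
V = -4 (V = -5/4 + ((-6 + 0) - 5)/4 = -5/4 + (-6 - 5)/4 = -5/4 + (1/4)*(-11) = -5/4 - 11/4 = -4)
L(z, E) = -4
X(Y) + L(-5*3*0, 13) = (-17 + 2*(-10)**2) - 4 = (-17 + 2*100) - 4 = (-17 + 200) - 4 = 183 - 4 = 179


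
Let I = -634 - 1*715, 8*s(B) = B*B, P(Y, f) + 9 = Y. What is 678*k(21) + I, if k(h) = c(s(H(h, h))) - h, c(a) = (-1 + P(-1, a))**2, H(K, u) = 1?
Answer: 66451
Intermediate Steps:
P(Y, f) = -9 + Y
s(B) = B**2/8 (s(B) = (B*B)/8 = B**2/8)
c(a) = 121 (c(a) = (-1 + (-9 - 1))**2 = (-1 - 10)**2 = (-11)**2 = 121)
I = -1349 (I = -634 - 715 = -1349)
k(h) = 121 - h
678*k(21) + I = 678*(121 - 1*21) - 1349 = 678*(121 - 21) - 1349 = 678*100 - 1349 = 67800 - 1349 = 66451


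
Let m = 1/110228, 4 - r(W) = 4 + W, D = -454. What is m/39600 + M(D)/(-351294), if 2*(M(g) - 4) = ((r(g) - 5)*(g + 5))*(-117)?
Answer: -8579946078271451/255568071211200 ≈ -33.572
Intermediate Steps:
r(W) = -W (r(W) = 4 - (4 + W) = 4 + (-4 - W) = -W)
m = 1/110228 ≈ 9.0721e-6
M(g) = 4 - 117*(-5 - g)*(5 + g)/2 (M(g) = 4 + (((-g - 5)*(g + 5))*(-117))/2 = 4 + (((-5 - g)*(5 + g))*(-117))/2 = 4 + (-117*(-5 - g)*(5 + g))/2 = 4 - 117*(-5 - g)*(5 + g)/2)
m/39600 + M(D)/(-351294) = (1/110228)/39600 + (2933/2 + 585*(-454) + (117/2)*(-454)²)/(-351294) = (1/110228)*(1/39600) + (2933/2 - 265590 + (117/2)*206116)*(-1/351294) = 1/4365028800 + (2933/2 - 265590 + 12057786)*(-1/351294) = 1/4365028800 + (23587325/2)*(-1/351294) = 1/4365028800 - 23587325/702588 = -8579946078271451/255568071211200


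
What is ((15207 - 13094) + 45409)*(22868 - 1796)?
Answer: 1001383584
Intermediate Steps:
((15207 - 13094) + 45409)*(22868 - 1796) = (2113 + 45409)*21072 = 47522*21072 = 1001383584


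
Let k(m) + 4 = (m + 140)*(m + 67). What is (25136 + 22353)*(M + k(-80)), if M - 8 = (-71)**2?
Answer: 202540585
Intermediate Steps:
M = 5049 (M = 8 + (-71)**2 = 8 + 5041 = 5049)
k(m) = -4 + (67 + m)*(140 + m) (k(m) = -4 + (m + 140)*(m + 67) = -4 + (140 + m)*(67 + m) = -4 + (67 + m)*(140 + m))
(25136 + 22353)*(M + k(-80)) = (25136 + 22353)*(5049 + (9376 + (-80)**2 + 207*(-80))) = 47489*(5049 + (9376 + 6400 - 16560)) = 47489*(5049 - 784) = 47489*4265 = 202540585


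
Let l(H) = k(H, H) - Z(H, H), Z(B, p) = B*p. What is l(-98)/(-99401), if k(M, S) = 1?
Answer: 9603/99401 ≈ 0.096609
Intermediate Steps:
l(H) = 1 - H² (l(H) = 1 - H*H = 1 - H²)
l(-98)/(-99401) = (1 - 1*(-98)²)/(-99401) = (1 - 1*9604)*(-1/99401) = (1 - 9604)*(-1/99401) = -9603*(-1/99401) = 9603/99401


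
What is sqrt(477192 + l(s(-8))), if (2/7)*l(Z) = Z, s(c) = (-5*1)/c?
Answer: sqrt(7635107)/4 ≈ 690.79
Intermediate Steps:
s(c) = -5/c
l(Z) = 7*Z/2
sqrt(477192 + l(s(-8))) = sqrt(477192 + 7*(-5/(-8))/2) = sqrt(477192 + 7*(-5*(-1/8))/2) = sqrt(477192 + (7/2)*(5/8)) = sqrt(477192 + 35/16) = sqrt(7635107/16) = sqrt(7635107)/4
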